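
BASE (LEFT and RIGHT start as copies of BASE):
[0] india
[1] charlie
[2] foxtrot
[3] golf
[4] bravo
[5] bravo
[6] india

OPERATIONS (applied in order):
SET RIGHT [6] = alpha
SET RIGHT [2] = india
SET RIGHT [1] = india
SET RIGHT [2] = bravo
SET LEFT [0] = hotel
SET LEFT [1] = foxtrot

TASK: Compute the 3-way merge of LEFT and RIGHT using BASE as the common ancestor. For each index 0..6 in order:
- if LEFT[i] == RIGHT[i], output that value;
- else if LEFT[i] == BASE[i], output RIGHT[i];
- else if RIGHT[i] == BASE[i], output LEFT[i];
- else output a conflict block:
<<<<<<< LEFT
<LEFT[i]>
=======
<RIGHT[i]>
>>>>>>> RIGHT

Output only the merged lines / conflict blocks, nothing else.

Final LEFT:  [hotel, foxtrot, foxtrot, golf, bravo, bravo, india]
Final RIGHT: [india, india, bravo, golf, bravo, bravo, alpha]
i=0: L=hotel, R=india=BASE -> take LEFT -> hotel
i=1: BASE=charlie L=foxtrot R=india all differ -> CONFLICT
i=2: L=foxtrot=BASE, R=bravo -> take RIGHT -> bravo
i=3: L=golf R=golf -> agree -> golf
i=4: L=bravo R=bravo -> agree -> bravo
i=5: L=bravo R=bravo -> agree -> bravo
i=6: L=india=BASE, R=alpha -> take RIGHT -> alpha

Answer: hotel
<<<<<<< LEFT
foxtrot
=======
india
>>>>>>> RIGHT
bravo
golf
bravo
bravo
alpha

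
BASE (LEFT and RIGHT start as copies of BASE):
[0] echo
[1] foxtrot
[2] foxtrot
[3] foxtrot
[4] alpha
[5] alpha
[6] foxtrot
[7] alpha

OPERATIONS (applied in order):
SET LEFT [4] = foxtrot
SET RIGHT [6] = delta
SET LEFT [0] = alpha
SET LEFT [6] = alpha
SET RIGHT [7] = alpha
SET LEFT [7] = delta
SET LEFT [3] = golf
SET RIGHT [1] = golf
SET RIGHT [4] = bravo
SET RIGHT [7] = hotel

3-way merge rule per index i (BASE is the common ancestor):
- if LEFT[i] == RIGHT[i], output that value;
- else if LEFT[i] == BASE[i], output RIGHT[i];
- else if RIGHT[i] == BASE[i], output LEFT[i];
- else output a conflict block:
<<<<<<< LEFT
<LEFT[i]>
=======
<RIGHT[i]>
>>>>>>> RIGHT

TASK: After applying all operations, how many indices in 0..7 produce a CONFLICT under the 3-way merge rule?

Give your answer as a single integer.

Final LEFT:  [alpha, foxtrot, foxtrot, golf, foxtrot, alpha, alpha, delta]
Final RIGHT: [echo, golf, foxtrot, foxtrot, bravo, alpha, delta, hotel]
i=0: L=alpha, R=echo=BASE -> take LEFT -> alpha
i=1: L=foxtrot=BASE, R=golf -> take RIGHT -> golf
i=2: L=foxtrot R=foxtrot -> agree -> foxtrot
i=3: L=golf, R=foxtrot=BASE -> take LEFT -> golf
i=4: BASE=alpha L=foxtrot R=bravo all differ -> CONFLICT
i=5: L=alpha R=alpha -> agree -> alpha
i=6: BASE=foxtrot L=alpha R=delta all differ -> CONFLICT
i=7: BASE=alpha L=delta R=hotel all differ -> CONFLICT
Conflict count: 3

Answer: 3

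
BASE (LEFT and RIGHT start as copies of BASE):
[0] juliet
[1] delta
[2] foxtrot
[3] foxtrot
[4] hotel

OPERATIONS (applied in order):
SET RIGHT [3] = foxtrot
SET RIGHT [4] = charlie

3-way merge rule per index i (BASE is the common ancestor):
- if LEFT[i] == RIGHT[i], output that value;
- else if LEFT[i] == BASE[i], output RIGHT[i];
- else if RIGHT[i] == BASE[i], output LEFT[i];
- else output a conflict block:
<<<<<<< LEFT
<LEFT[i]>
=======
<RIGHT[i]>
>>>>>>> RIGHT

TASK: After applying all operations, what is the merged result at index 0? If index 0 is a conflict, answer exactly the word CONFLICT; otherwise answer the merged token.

Answer: juliet

Derivation:
Final LEFT:  [juliet, delta, foxtrot, foxtrot, hotel]
Final RIGHT: [juliet, delta, foxtrot, foxtrot, charlie]
i=0: L=juliet R=juliet -> agree -> juliet
i=1: L=delta R=delta -> agree -> delta
i=2: L=foxtrot R=foxtrot -> agree -> foxtrot
i=3: L=foxtrot R=foxtrot -> agree -> foxtrot
i=4: L=hotel=BASE, R=charlie -> take RIGHT -> charlie
Index 0 -> juliet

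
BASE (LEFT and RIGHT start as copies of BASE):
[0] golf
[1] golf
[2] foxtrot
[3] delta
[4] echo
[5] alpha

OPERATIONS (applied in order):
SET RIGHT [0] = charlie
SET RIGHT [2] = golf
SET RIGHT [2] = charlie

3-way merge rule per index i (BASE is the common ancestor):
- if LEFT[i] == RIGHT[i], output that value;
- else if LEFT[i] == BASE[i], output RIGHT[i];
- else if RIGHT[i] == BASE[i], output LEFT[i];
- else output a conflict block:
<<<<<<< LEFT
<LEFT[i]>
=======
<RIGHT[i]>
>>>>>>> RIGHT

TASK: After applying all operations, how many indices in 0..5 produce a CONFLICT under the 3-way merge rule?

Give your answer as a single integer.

Final LEFT:  [golf, golf, foxtrot, delta, echo, alpha]
Final RIGHT: [charlie, golf, charlie, delta, echo, alpha]
i=0: L=golf=BASE, R=charlie -> take RIGHT -> charlie
i=1: L=golf R=golf -> agree -> golf
i=2: L=foxtrot=BASE, R=charlie -> take RIGHT -> charlie
i=3: L=delta R=delta -> agree -> delta
i=4: L=echo R=echo -> agree -> echo
i=5: L=alpha R=alpha -> agree -> alpha
Conflict count: 0

Answer: 0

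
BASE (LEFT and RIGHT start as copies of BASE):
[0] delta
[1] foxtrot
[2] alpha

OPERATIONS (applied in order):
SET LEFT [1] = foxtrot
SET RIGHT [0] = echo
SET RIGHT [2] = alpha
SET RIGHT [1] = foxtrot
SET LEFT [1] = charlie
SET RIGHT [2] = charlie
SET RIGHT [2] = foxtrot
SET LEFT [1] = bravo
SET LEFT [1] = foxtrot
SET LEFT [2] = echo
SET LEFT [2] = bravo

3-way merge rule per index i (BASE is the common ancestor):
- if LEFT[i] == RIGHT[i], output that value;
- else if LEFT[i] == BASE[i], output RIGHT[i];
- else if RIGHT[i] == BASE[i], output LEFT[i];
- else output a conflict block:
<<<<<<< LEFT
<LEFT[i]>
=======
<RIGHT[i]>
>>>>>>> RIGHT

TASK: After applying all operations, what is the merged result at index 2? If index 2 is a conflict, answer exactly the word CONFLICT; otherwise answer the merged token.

Final LEFT:  [delta, foxtrot, bravo]
Final RIGHT: [echo, foxtrot, foxtrot]
i=0: L=delta=BASE, R=echo -> take RIGHT -> echo
i=1: L=foxtrot R=foxtrot -> agree -> foxtrot
i=2: BASE=alpha L=bravo R=foxtrot all differ -> CONFLICT
Index 2 -> CONFLICT

Answer: CONFLICT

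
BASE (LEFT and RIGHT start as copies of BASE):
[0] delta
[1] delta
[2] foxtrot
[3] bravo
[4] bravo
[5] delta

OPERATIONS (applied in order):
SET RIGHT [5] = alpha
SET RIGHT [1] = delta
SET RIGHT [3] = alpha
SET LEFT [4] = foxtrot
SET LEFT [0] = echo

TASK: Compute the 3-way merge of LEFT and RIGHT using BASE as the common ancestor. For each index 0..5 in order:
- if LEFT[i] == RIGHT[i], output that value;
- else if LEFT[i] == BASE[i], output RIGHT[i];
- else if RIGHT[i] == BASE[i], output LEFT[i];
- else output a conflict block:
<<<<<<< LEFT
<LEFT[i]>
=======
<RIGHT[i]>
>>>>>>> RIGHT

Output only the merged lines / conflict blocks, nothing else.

Final LEFT:  [echo, delta, foxtrot, bravo, foxtrot, delta]
Final RIGHT: [delta, delta, foxtrot, alpha, bravo, alpha]
i=0: L=echo, R=delta=BASE -> take LEFT -> echo
i=1: L=delta R=delta -> agree -> delta
i=2: L=foxtrot R=foxtrot -> agree -> foxtrot
i=3: L=bravo=BASE, R=alpha -> take RIGHT -> alpha
i=4: L=foxtrot, R=bravo=BASE -> take LEFT -> foxtrot
i=5: L=delta=BASE, R=alpha -> take RIGHT -> alpha

Answer: echo
delta
foxtrot
alpha
foxtrot
alpha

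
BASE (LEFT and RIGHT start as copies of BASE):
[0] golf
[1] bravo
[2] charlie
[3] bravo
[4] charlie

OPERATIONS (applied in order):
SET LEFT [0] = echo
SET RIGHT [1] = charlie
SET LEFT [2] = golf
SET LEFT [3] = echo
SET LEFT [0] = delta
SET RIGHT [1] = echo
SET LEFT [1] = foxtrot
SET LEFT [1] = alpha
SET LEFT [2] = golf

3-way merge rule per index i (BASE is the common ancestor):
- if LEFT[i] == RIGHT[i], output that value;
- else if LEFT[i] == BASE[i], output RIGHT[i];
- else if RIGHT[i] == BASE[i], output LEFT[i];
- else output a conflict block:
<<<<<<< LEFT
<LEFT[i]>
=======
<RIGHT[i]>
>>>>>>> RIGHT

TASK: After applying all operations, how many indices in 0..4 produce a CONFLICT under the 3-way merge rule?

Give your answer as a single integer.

Answer: 1

Derivation:
Final LEFT:  [delta, alpha, golf, echo, charlie]
Final RIGHT: [golf, echo, charlie, bravo, charlie]
i=0: L=delta, R=golf=BASE -> take LEFT -> delta
i=1: BASE=bravo L=alpha R=echo all differ -> CONFLICT
i=2: L=golf, R=charlie=BASE -> take LEFT -> golf
i=3: L=echo, R=bravo=BASE -> take LEFT -> echo
i=4: L=charlie R=charlie -> agree -> charlie
Conflict count: 1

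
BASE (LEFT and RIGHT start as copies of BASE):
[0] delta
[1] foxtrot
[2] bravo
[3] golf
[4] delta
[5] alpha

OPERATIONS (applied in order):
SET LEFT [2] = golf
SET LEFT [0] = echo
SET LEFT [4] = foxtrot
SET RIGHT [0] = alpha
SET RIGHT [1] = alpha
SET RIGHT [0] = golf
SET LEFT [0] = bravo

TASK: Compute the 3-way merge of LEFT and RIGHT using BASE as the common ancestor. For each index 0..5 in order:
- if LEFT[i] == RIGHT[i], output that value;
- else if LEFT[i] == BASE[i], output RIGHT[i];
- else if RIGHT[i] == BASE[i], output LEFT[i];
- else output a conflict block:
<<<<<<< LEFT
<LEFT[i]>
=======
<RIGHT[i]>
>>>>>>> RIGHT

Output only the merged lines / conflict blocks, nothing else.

Answer: <<<<<<< LEFT
bravo
=======
golf
>>>>>>> RIGHT
alpha
golf
golf
foxtrot
alpha

Derivation:
Final LEFT:  [bravo, foxtrot, golf, golf, foxtrot, alpha]
Final RIGHT: [golf, alpha, bravo, golf, delta, alpha]
i=0: BASE=delta L=bravo R=golf all differ -> CONFLICT
i=1: L=foxtrot=BASE, R=alpha -> take RIGHT -> alpha
i=2: L=golf, R=bravo=BASE -> take LEFT -> golf
i=3: L=golf R=golf -> agree -> golf
i=4: L=foxtrot, R=delta=BASE -> take LEFT -> foxtrot
i=5: L=alpha R=alpha -> agree -> alpha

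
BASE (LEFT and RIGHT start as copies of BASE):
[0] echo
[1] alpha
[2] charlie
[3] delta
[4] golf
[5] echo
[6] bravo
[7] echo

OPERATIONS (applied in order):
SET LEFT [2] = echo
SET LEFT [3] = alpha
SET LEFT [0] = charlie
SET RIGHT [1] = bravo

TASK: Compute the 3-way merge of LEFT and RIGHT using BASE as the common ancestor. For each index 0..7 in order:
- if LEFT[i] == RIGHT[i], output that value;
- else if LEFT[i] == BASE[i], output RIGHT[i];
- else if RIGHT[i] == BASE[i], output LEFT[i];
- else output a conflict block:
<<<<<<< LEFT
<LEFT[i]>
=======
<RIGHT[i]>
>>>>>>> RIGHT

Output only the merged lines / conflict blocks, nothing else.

Final LEFT:  [charlie, alpha, echo, alpha, golf, echo, bravo, echo]
Final RIGHT: [echo, bravo, charlie, delta, golf, echo, bravo, echo]
i=0: L=charlie, R=echo=BASE -> take LEFT -> charlie
i=1: L=alpha=BASE, R=bravo -> take RIGHT -> bravo
i=2: L=echo, R=charlie=BASE -> take LEFT -> echo
i=3: L=alpha, R=delta=BASE -> take LEFT -> alpha
i=4: L=golf R=golf -> agree -> golf
i=5: L=echo R=echo -> agree -> echo
i=6: L=bravo R=bravo -> agree -> bravo
i=7: L=echo R=echo -> agree -> echo

Answer: charlie
bravo
echo
alpha
golf
echo
bravo
echo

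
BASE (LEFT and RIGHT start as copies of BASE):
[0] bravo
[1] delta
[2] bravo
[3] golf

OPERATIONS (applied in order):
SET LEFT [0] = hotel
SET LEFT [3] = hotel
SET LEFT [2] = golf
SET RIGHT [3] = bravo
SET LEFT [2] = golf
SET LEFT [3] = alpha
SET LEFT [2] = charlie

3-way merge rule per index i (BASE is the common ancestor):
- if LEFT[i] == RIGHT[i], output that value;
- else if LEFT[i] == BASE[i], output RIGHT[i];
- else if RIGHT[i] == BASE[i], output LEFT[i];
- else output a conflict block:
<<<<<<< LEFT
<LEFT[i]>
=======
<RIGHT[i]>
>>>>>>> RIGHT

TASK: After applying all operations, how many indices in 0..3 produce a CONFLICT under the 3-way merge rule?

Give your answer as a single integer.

Final LEFT:  [hotel, delta, charlie, alpha]
Final RIGHT: [bravo, delta, bravo, bravo]
i=0: L=hotel, R=bravo=BASE -> take LEFT -> hotel
i=1: L=delta R=delta -> agree -> delta
i=2: L=charlie, R=bravo=BASE -> take LEFT -> charlie
i=3: BASE=golf L=alpha R=bravo all differ -> CONFLICT
Conflict count: 1

Answer: 1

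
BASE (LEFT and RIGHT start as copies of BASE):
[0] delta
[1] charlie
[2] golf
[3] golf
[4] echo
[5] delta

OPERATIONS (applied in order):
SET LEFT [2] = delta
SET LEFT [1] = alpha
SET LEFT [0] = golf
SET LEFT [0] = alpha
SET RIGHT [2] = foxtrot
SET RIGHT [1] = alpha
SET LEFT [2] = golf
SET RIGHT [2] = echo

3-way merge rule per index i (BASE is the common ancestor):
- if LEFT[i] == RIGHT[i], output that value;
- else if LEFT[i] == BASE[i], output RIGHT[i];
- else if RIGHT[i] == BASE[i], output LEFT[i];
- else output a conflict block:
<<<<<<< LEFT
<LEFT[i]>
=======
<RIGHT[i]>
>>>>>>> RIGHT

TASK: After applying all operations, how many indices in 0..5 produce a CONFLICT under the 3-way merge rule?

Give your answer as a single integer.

Answer: 0

Derivation:
Final LEFT:  [alpha, alpha, golf, golf, echo, delta]
Final RIGHT: [delta, alpha, echo, golf, echo, delta]
i=0: L=alpha, R=delta=BASE -> take LEFT -> alpha
i=1: L=alpha R=alpha -> agree -> alpha
i=2: L=golf=BASE, R=echo -> take RIGHT -> echo
i=3: L=golf R=golf -> agree -> golf
i=4: L=echo R=echo -> agree -> echo
i=5: L=delta R=delta -> agree -> delta
Conflict count: 0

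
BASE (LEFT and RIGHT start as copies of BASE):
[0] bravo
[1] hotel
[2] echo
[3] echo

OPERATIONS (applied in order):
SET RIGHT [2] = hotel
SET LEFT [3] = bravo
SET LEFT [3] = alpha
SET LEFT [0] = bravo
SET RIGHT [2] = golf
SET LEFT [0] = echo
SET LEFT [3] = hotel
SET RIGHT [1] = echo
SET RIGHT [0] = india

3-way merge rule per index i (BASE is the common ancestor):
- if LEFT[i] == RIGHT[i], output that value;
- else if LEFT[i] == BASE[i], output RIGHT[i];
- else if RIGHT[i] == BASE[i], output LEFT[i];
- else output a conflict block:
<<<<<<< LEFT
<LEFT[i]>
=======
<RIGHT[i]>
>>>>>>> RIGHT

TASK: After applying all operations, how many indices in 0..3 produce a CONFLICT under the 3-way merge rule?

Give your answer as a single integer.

Answer: 1

Derivation:
Final LEFT:  [echo, hotel, echo, hotel]
Final RIGHT: [india, echo, golf, echo]
i=0: BASE=bravo L=echo R=india all differ -> CONFLICT
i=1: L=hotel=BASE, R=echo -> take RIGHT -> echo
i=2: L=echo=BASE, R=golf -> take RIGHT -> golf
i=3: L=hotel, R=echo=BASE -> take LEFT -> hotel
Conflict count: 1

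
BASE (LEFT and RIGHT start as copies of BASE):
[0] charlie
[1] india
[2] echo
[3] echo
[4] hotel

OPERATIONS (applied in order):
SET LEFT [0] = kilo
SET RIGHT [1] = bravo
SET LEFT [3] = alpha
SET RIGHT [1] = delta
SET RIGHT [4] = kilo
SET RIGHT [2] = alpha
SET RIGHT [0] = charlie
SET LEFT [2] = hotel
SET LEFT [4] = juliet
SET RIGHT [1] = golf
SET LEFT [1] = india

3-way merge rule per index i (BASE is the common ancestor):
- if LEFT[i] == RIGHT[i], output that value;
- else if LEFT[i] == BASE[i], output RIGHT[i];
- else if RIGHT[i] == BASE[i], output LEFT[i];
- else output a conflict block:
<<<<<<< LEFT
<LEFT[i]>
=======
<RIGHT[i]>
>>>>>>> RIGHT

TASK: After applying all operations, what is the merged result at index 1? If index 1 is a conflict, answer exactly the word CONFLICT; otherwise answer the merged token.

Answer: golf

Derivation:
Final LEFT:  [kilo, india, hotel, alpha, juliet]
Final RIGHT: [charlie, golf, alpha, echo, kilo]
i=0: L=kilo, R=charlie=BASE -> take LEFT -> kilo
i=1: L=india=BASE, R=golf -> take RIGHT -> golf
i=2: BASE=echo L=hotel R=alpha all differ -> CONFLICT
i=3: L=alpha, R=echo=BASE -> take LEFT -> alpha
i=4: BASE=hotel L=juliet R=kilo all differ -> CONFLICT
Index 1 -> golf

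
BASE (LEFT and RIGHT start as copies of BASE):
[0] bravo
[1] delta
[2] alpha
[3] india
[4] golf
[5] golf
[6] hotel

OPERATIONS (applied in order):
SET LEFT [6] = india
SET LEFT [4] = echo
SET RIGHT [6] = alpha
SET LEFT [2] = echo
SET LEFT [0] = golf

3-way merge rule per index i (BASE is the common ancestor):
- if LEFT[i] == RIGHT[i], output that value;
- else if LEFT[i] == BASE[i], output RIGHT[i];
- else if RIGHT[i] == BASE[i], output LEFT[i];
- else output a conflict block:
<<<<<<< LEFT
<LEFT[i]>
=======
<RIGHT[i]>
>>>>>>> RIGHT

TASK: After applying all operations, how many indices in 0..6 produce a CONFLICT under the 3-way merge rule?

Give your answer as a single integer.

Final LEFT:  [golf, delta, echo, india, echo, golf, india]
Final RIGHT: [bravo, delta, alpha, india, golf, golf, alpha]
i=0: L=golf, R=bravo=BASE -> take LEFT -> golf
i=1: L=delta R=delta -> agree -> delta
i=2: L=echo, R=alpha=BASE -> take LEFT -> echo
i=3: L=india R=india -> agree -> india
i=4: L=echo, R=golf=BASE -> take LEFT -> echo
i=5: L=golf R=golf -> agree -> golf
i=6: BASE=hotel L=india R=alpha all differ -> CONFLICT
Conflict count: 1

Answer: 1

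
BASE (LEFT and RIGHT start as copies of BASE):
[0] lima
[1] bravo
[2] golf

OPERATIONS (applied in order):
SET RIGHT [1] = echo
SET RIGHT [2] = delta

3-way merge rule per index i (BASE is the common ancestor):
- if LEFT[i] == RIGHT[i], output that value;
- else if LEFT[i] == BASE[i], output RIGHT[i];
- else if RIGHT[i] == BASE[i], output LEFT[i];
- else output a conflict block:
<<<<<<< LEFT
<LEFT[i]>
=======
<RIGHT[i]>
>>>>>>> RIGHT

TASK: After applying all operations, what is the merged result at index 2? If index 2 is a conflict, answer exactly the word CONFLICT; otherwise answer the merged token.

Answer: delta

Derivation:
Final LEFT:  [lima, bravo, golf]
Final RIGHT: [lima, echo, delta]
i=0: L=lima R=lima -> agree -> lima
i=1: L=bravo=BASE, R=echo -> take RIGHT -> echo
i=2: L=golf=BASE, R=delta -> take RIGHT -> delta
Index 2 -> delta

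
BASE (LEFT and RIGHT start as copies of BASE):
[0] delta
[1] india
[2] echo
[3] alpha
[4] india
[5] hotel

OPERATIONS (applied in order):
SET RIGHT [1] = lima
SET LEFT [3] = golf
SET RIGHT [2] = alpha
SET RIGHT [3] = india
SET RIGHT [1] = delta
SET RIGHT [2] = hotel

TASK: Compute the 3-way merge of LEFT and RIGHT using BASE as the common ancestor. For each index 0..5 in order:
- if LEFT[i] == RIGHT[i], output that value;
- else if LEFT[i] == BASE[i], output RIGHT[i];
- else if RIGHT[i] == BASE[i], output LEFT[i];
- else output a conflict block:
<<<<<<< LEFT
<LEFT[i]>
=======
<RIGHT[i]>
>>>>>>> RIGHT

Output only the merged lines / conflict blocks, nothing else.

Final LEFT:  [delta, india, echo, golf, india, hotel]
Final RIGHT: [delta, delta, hotel, india, india, hotel]
i=0: L=delta R=delta -> agree -> delta
i=1: L=india=BASE, R=delta -> take RIGHT -> delta
i=2: L=echo=BASE, R=hotel -> take RIGHT -> hotel
i=3: BASE=alpha L=golf R=india all differ -> CONFLICT
i=4: L=india R=india -> agree -> india
i=5: L=hotel R=hotel -> agree -> hotel

Answer: delta
delta
hotel
<<<<<<< LEFT
golf
=======
india
>>>>>>> RIGHT
india
hotel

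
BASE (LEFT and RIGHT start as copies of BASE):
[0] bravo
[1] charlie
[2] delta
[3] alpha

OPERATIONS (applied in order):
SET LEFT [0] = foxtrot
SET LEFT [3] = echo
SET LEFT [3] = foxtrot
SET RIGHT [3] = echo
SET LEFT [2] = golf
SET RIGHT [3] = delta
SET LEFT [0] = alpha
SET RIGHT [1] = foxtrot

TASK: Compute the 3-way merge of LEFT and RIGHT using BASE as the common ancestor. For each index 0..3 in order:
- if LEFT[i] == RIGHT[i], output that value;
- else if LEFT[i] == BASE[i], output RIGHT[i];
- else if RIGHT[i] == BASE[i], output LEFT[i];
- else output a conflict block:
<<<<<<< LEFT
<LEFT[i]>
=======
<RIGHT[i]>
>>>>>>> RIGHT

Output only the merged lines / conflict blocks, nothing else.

Final LEFT:  [alpha, charlie, golf, foxtrot]
Final RIGHT: [bravo, foxtrot, delta, delta]
i=0: L=alpha, R=bravo=BASE -> take LEFT -> alpha
i=1: L=charlie=BASE, R=foxtrot -> take RIGHT -> foxtrot
i=2: L=golf, R=delta=BASE -> take LEFT -> golf
i=3: BASE=alpha L=foxtrot R=delta all differ -> CONFLICT

Answer: alpha
foxtrot
golf
<<<<<<< LEFT
foxtrot
=======
delta
>>>>>>> RIGHT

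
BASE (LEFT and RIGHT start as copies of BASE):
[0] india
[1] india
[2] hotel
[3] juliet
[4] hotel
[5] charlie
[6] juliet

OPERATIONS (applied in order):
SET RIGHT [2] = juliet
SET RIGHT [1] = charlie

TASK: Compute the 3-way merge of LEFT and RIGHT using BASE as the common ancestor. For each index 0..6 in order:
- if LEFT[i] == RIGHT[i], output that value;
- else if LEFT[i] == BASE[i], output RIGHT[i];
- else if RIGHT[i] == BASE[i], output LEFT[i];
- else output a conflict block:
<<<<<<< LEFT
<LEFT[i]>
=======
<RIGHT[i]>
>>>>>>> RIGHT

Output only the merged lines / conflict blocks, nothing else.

Final LEFT:  [india, india, hotel, juliet, hotel, charlie, juliet]
Final RIGHT: [india, charlie, juliet, juliet, hotel, charlie, juliet]
i=0: L=india R=india -> agree -> india
i=1: L=india=BASE, R=charlie -> take RIGHT -> charlie
i=2: L=hotel=BASE, R=juliet -> take RIGHT -> juliet
i=3: L=juliet R=juliet -> agree -> juliet
i=4: L=hotel R=hotel -> agree -> hotel
i=5: L=charlie R=charlie -> agree -> charlie
i=6: L=juliet R=juliet -> agree -> juliet

Answer: india
charlie
juliet
juliet
hotel
charlie
juliet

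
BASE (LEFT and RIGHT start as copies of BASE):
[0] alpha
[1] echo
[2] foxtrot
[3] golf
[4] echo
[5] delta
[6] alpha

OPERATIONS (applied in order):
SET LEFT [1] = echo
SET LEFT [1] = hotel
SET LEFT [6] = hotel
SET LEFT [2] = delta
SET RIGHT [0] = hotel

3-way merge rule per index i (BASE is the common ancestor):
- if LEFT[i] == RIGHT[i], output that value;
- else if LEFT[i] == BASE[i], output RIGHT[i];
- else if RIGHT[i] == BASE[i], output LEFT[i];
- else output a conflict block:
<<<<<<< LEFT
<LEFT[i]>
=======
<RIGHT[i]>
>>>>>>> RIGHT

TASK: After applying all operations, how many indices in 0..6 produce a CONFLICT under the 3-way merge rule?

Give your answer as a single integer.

Answer: 0

Derivation:
Final LEFT:  [alpha, hotel, delta, golf, echo, delta, hotel]
Final RIGHT: [hotel, echo, foxtrot, golf, echo, delta, alpha]
i=0: L=alpha=BASE, R=hotel -> take RIGHT -> hotel
i=1: L=hotel, R=echo=BASE -> take LEFT -> hotel
i=2: L=delta, R=foxtrot=BASE -> take LEFT -> delta
i=3: L=golf R=golf -> agree -> golf
i=4: L=echo R=echo -> agree -> echo
i=5: L=delta R=delta -> agree -> delta
i=6: L=hotel, R=alpha=BASE -> take LEFT -> hotel
Conflict count: 0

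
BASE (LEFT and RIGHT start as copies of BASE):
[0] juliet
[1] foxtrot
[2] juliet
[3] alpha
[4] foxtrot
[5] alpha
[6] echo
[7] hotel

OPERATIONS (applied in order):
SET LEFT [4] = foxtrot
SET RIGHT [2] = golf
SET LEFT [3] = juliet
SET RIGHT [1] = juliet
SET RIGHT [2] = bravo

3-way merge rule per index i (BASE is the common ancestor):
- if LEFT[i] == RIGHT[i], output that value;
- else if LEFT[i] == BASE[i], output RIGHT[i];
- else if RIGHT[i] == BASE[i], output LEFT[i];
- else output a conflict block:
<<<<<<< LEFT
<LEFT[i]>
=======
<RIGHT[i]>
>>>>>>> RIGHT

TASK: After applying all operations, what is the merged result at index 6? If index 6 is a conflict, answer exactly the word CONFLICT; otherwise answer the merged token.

Final LEFT:  [juliet, foxtrot, juliet, juliet, foxtrot, alpha, echo, hotel]
Final RIGHT: [juliet, juliet, bravo, alpha, foxtrot, alpha, echo, hotel]
i=0: L=juliet R=juliet -> agree -> juliet
i=1: L=foxtrot=BASE, R=juliet -> take RIGHT -> juliet
i=2: L=juliet=BASE, R=bravo -> take RIGHT -> bravo
i=3: L=juliet, R=alpha=BASE -> take LEFT -> juliet
i=4: L=foxtrot R=foxtrot -> agree -> foxtrot
i=5: L=alpha R=alpha -> agree -> alpha
i=6: L=echo R=echo -> agree -> echo
i=7: L=hotel R=hotel -> agree -> hotel
Index 6 -> echo

Answer: echo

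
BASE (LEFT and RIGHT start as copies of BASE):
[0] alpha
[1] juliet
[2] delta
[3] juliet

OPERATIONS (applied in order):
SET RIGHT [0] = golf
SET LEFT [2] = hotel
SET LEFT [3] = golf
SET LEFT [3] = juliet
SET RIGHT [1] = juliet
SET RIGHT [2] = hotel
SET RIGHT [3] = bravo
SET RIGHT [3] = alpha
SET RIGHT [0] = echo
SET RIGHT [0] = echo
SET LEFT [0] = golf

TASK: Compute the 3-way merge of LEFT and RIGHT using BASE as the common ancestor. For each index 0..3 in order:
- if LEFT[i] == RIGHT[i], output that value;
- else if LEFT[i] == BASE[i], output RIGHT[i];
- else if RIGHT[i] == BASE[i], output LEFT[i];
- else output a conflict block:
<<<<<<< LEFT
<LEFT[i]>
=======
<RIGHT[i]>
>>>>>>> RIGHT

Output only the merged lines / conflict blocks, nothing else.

Answer: <<<<<<< LEFT
golf
=======
echo
>>>>>>> RIGHT
juliet
hotel
alpha

Derivation:
Final LEFT:  [golf, juliet, hotel, juliet]
Final RIGHT: [echo, juliet, hotel, alpha]
i=0: BASE=alpha L=golf R=echo all differ -> CONFLICT
i=1: L=juliet R=juliet -> agree -> juliet
i=2: L=hotel R=hotel -> agree -> hotel
i=3: L=juliet=BASE, R=alpha -> take RIGHT -> alpha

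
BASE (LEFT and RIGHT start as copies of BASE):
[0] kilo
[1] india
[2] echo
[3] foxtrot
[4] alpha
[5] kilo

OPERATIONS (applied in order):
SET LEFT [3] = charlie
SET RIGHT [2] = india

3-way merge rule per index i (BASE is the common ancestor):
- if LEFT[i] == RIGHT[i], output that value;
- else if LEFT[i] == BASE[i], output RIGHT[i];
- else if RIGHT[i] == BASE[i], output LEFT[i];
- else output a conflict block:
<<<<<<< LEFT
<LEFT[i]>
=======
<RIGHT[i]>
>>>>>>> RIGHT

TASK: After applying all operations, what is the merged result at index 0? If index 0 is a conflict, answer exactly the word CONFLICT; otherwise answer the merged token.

Answer: kilo

Derivation:
Final LEFT:  [kilo, india, echo, charlie, alpha, kilo]
Final RIGHT: [kilo, india, india, foxtrot, alpha, kilo]
i=0: L=kilo R=kilo -> agree -> kilo
i=1: L=india R=india -> agree -> india
i=2: L=echo=BASE, R=india -> take RIGHT -> india
i=3: L=charlie, R=foxtrot=BASE -> take LEFT -> charlie
i=4: L=alpha R=alpha -> agree -> alpha
i=5: L=kilo R=kilo -> agree -> kilo
Index 0 -> kilo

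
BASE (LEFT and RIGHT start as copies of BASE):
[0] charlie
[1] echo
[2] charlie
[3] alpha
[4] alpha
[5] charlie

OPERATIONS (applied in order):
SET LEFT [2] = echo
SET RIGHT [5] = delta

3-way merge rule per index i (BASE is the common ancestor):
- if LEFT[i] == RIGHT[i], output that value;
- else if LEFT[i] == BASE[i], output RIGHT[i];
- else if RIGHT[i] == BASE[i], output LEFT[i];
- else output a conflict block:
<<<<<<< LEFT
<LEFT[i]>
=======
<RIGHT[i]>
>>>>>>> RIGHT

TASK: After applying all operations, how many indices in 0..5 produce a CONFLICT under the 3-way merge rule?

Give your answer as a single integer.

Final LEFT:  [charlie, echo, echo, alpha, alpha, charlie]
Final RIGHT: [charlie, echo, charlie, alpha, alpha, delta]
i=0: L=charlie R=charlie -> agree -> charlie
i=1: L=echo R=echo -> agree -> echo
i=2: L=echo, R=charlie=BASE -> take LEFT -> echo
i=3: L=alpha R=alpha -> agree -> alpha
i=4: L=alpha R=alpha -> agree -> alpha
i=5: L=charlie=BASE, R=delta -> take RIGHT -> delta
Conflict count: 0

Answer: 0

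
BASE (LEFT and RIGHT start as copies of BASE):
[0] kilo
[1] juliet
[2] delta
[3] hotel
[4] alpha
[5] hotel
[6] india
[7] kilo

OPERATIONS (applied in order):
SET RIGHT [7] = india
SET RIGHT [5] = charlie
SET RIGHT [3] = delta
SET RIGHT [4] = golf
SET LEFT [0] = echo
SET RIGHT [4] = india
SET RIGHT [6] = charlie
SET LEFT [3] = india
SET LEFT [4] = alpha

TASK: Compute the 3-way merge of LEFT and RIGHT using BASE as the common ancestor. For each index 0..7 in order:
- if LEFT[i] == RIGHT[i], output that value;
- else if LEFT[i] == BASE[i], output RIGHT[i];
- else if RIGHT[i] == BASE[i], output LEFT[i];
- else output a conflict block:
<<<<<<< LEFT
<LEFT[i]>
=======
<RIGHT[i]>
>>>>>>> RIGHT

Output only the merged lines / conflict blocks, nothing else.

Final LEFT:  [echo, juliet, delta, india, alpha, hotel, india, kilo]
Final RIGHT: [kilo, juliet, delta, delta, india, charlie, charlie, india]
i=0: L=echo, R=kilo=BASE -> take LEFT -> echo
i=1: L=juliet R=juliet -> agree -> juliet
i=2: L=delta R=delta -> agree -> delta
i=3: BASE=hotel L=india R=delta all differ -> CONFLICT
i=4: L=alpha=BASE, R=india -> take RIGHT -> india
i=5: L=hotel=BASE, R=charlie -> take RIGHT -> charlie
i=6: L=india=BASE, R=charlie -> take RIGHT -> charlie
i=7: L=kilo=BASE, R=india -> take RIGHT -> india

Answer: echo
juliet
delta
<<<<<<< LEFT
india
=======
delta
>>>>>>> RIGHT
india
charlie
charlie
india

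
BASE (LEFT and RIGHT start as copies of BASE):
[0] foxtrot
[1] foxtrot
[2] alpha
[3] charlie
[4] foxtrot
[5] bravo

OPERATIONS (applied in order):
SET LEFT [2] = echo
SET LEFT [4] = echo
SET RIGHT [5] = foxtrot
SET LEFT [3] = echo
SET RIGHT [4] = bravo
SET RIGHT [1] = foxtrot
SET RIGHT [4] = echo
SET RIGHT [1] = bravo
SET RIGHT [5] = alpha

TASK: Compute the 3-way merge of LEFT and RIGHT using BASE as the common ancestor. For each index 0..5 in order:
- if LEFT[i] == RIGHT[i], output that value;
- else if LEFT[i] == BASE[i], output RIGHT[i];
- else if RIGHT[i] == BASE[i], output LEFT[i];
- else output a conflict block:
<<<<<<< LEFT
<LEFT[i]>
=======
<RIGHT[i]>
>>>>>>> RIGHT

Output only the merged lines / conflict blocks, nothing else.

Answer: foxtrot
bravo
echo
echo
echo
alpha

Derivation:
Final LEFT:  [foxtrot, foxtrot, echo, echo, echo, bravo]
Final RIGHT: [foxtrot, bravo, alpha, charlie, echo, alpha]
i=0: L=foxtrot R=foxtrot -> agree -> foxtrot
i=1: L=foxtrot=BASE, R=bravo -> take RIGHT -> bravo
i=2: L=echo, R=alpha=BASE -> take LEFT -> echo
i=3: L=echo, R=charlie=BASE -> take LEFT -> echo
i=4: L=echo R=echo -> agree -> echo
i=5: L=bravo=BASE, R=alpha -> take RIGHT -> alpha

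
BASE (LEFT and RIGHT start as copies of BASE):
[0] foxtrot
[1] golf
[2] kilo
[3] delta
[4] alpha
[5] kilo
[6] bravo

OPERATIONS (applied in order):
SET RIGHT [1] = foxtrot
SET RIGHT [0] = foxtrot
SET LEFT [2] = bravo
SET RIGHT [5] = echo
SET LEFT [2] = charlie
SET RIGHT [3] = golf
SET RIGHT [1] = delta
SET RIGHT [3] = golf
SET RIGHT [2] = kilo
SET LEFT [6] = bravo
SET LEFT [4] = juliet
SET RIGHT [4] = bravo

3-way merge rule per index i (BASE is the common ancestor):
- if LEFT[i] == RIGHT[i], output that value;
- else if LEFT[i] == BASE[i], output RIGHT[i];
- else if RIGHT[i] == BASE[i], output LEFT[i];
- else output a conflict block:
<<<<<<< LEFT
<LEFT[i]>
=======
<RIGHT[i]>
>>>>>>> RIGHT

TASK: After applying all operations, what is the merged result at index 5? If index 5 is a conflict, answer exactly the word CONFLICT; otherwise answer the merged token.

Answer: echo

Derivation:
Final LEFT:  [foxtrot, golf, charlie, delta, juliet, kilo, bravo]
Final RIGHT: [foxtrot, delta, kilo, golf, bravo, echo, bravo]
i=0: L=foxtrot R=foxtrot -> agree -> foxtrot
i=1: L=golf=BASE, R=delta -> take RIGHT -> delta
i=2: L=charlie, R=kilo=BASE -> take LEFT -> charlie
i=3: L=delta=BASE, R=golf -> take RIGHT -> golf
i=4: BASE=alpha L=juliet R=bravo all differ -> CONFLICT
i=5: L=kilo=BASE, R=echo -> take RIGHT -> echo
i=6: L=bravo R=bravo -> agree -> bravo
Index 5 -> echo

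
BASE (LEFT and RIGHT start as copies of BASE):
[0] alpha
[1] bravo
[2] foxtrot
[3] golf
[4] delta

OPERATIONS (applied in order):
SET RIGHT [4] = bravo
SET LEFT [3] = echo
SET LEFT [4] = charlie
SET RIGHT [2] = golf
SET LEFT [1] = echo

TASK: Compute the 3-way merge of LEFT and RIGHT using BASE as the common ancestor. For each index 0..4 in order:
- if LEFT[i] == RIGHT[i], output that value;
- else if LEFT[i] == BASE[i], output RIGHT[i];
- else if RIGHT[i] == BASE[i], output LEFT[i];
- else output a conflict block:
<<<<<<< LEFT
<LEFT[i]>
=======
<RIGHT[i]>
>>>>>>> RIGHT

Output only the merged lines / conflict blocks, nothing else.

Answer: alpha
echo
golf
echo
<<<<<<< LEFT
charlie
=======
bravo
>>>>>>> RIGHT

Derivation:
Final LEFT:  [alpha, echo, foxtrot, echo, charlie]
Final RIGHT: [alpha, bravo, golf, golf, bravo]
i=0: L=alpha R=alpha -> agree -> alpha
i=1: L=echo, R=bravo=BASE -> take LEFT -> echo
i=2: L=foxtrot=BASE, R=golf -> take RIGHT -> golf
i=3: L=echo, R=golf=BASE -> take LEFT -> echo
i=4: BASE=delta L=charlie R=bravo all differ -> CONFLICT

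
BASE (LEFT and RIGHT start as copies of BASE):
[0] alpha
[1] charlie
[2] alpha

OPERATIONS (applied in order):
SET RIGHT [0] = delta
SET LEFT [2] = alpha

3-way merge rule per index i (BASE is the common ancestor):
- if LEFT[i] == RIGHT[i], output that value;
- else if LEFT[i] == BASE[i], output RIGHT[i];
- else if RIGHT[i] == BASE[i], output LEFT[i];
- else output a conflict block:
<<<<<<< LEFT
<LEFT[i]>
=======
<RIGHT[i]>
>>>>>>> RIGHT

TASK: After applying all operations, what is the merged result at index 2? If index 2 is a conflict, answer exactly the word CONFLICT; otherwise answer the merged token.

Answer: alpha

Derivation:
Final LEFT:  [alpha, charlie, alpha]
Final RIGHT: [delta, charlie, alpha]
i=0: L=alpha=BASE, R=delta -> take RIGHT -> delta
i=1: L=charlie R=charlie -> agree -> charlie
i=2: L=alpha R=alpha -> agree -> alpha
Index 2 -> alpha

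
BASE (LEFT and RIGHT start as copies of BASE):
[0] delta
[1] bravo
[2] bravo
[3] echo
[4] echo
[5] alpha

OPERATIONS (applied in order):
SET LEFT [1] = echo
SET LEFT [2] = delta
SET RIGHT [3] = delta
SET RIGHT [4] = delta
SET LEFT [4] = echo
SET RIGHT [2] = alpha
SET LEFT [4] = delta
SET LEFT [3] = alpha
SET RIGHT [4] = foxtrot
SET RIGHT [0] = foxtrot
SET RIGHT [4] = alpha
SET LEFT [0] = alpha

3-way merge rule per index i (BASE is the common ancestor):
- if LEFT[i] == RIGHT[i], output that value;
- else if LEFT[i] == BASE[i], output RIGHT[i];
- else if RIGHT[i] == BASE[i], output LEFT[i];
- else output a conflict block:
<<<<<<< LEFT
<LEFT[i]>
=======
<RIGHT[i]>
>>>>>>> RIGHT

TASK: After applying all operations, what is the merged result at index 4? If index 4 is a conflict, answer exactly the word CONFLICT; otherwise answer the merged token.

Final LEFT:  [alpha, echo, delta, alpha, delta, alpha]
Final RIGHT: [foxtrot, bravo, alpha, delta, alpha, alpha]
i=0: BASE=delta L=alpha R=foxtrot all differ -> CONFLICT
i=1: L=echo, R=bravo=BASE -> take LEFT -> echo
i=2: BASE=bravo L=delta R=alpha all differ -> CONFLICT
i=3: BASE=echo L=alpha R=delta all differ -> CONFLICT
i=4: BASE=echo L=delta R=alpha all differ -> CONFLICT
i=5: L=alpha R=alpha -> agree -> alpha
Index 4 -> CONFLICT

Answer: CONFLICT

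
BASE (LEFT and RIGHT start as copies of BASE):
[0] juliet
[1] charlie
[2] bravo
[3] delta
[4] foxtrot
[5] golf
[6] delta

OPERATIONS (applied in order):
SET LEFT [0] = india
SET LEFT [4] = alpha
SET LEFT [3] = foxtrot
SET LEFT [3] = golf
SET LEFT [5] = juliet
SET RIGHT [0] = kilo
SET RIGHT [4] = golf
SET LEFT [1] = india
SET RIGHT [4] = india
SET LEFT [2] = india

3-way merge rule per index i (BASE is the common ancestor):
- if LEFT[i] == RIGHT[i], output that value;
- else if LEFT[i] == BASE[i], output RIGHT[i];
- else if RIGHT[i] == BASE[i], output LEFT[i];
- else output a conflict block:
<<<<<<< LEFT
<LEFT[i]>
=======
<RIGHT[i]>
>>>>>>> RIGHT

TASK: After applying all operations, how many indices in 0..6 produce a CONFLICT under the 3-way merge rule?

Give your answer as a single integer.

Final LEFT:  [india, india, india, golf, alpha, juliet, delta]
Final RIGHT: [kilo, charlie, bravo, delta, india, golf, delta]
i=0: BASE=juliet L=india R=kilo all differ -> CONFLICT
i=1: L=india, R=charlie=BASE -> take LEFT -> india
i=2: L=india, R=bravo=BASE -> take LEFT -> india
i=3: L=golf, R=delta=BASE -> take LEFT -> golf
i=4: BASE=foxtrot L=alpha R=india all differ -> CONFLICT
i=5: L=juliet, R=golf=BASE -> take LEFT -> juliet
i=6: L=delta R=delta -> agree -> delta
Conflict count: 2

Answer: 2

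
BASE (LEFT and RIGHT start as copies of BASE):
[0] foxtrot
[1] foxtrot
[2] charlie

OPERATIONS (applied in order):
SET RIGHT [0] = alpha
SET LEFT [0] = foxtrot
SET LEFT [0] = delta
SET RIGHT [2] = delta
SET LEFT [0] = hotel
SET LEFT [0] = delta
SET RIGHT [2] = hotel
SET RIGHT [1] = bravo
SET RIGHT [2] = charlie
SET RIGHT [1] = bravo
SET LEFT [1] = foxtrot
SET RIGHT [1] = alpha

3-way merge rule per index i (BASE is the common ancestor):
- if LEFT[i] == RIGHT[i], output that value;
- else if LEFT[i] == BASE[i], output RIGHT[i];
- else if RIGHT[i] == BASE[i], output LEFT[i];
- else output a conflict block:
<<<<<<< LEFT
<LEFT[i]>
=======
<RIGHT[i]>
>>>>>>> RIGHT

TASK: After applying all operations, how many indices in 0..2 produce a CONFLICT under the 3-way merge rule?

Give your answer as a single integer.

Final LEFT:  [delta, foxtrot, charlie]
Final RIGHT: [alpha, alpha, charlie]
i=0: BASE=foxtrot L=delta R=alpha all differ -> CONFLICT
i=1: L=foxtrot=BASE, R=alpha -> take RIGHT -> alpha
i=2: L=charlie R=charlie -> agree -> charlie
Conflict count: 1

Answer: 1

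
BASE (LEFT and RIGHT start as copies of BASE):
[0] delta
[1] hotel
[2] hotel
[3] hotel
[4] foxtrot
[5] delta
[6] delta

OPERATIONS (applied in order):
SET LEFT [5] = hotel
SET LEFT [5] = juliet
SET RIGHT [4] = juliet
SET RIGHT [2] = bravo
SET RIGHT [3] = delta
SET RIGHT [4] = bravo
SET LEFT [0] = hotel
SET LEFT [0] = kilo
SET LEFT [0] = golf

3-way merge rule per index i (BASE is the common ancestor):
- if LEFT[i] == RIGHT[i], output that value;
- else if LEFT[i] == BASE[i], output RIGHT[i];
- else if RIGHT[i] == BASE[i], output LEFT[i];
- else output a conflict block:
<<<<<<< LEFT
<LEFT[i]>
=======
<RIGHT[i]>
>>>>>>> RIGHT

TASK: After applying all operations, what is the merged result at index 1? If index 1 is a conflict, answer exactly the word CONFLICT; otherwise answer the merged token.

Final LEFT:  [golf, hotel, hotel, hotel, foxtrot, juliet, delta]
Final RIGHT: [delta, hotel, bravo, delta, bravo, delta, delta]
i=0: L=golf, R=delta=BASE -> take LEFT -> golf
i=1: L=hotel R=hotel -> agree -> hotel
i=2: L=hotel=BASE, R=bravo -> take RIGHT -> bravo
i=3: L=hotel=BASE, R=delta -> take RIGHT -> delta
i=4: L=foxtrot=BASE, R=bravo -> take RIGHT -> bravo
i=5: L=juliet, R=delta=BASE -> take LEFT -> juliet
i=6: L=delta R=delta -> agree -> delta
Index 1 -> hotel

Answer: hotel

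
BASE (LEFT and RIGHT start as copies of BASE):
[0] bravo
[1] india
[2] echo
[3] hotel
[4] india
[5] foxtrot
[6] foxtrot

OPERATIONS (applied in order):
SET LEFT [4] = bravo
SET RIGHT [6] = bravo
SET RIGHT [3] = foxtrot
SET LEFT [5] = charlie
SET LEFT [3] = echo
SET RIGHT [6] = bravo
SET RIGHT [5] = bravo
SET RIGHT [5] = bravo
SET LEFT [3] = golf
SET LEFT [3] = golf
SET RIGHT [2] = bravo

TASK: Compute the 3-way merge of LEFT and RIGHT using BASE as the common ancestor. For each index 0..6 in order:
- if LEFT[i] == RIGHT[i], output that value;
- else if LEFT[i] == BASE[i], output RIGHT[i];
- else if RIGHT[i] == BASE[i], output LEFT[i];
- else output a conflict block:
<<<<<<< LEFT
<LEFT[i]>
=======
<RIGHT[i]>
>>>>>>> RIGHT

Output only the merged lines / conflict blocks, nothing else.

Final LEFT:  [bravo, india, echo, golf, bravo, charlie, foxtrot]
Final RIGHT: [bravo, india, bravo, foxtrot, india, bravo, bravo]
i=0: L=bravo R=bravo -> agree -> bravo
i=1: L=india R=india -> agree -> india
i=2: L=echo=BASE, R=bravo -> take RIGHT -> bravo
i=3: BASE=hotel L=golf R=foxtrot all differ -> CONFLICT
i=4: L=bravo, R=india=BASE -> take LEFT -> bravo
i=5: BASE=foxtrot L=charlie R=bravo all differ -> CONFLICT
i=6: L=foxtrot=BASE, R=bravo -> take RIGHT -> bravo

Answer: bravo
india
bravo
<<<<<<< LEFT
golf
=======
foxtrot
>>>>>>> RIGHT
bravo
<<<<<<< LEFT
charlie
=======
bravo
>>>>>>> RIGHT
bravo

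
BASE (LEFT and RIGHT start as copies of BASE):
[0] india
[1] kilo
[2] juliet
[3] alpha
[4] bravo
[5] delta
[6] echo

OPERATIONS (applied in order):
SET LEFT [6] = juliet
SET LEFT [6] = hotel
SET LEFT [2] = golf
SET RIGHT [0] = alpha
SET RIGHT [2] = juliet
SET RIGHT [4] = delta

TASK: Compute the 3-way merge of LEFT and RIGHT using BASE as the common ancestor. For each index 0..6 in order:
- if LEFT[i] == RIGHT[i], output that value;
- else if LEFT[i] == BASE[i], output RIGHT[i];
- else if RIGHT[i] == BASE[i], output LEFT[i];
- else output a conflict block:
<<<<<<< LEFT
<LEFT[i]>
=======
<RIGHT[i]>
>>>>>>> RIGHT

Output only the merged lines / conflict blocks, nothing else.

Answer: alpha
kilo
golf
alpha
delta
delta
hotel

Derivation:
Final LEFT:  [india, kilo, golf, alpha, bravo, delta, hotel]
Final RIGHT: [alpha, kilo, juliet, alpha, delta, delta, echo]
i=0: L=india=BASE, R=alpha -> take RIGHT -> alpha
i=1: L=kilo R=kilo -> agree -> kilo
i=2: L=golf, R=juliet=BASE -> take LEFT -> golf
i=3: L=alpha R=alpha -> agree -> alpha
i=4: L=bravo=BASE, R=delta -> take RIGHT -> delta
i=5: L=delta R=delta -> agree -> delta
i=6: L=hotel, R=echo=BASE -> take LEFT -> hotel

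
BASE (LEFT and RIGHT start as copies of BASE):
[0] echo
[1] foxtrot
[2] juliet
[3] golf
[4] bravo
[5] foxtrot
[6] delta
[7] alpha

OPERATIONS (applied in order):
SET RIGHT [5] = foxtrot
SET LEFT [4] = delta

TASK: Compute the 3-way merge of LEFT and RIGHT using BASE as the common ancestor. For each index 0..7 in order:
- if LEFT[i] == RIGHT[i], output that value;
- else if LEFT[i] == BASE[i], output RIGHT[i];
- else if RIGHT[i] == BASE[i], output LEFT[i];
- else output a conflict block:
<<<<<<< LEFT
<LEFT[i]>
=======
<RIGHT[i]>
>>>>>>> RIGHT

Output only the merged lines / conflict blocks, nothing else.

Answer: echo
foxtrot
juliet
golf
delta
foxtrot
delta
alpha

Derivation:
Final LEFT:  [echo, foxtrot, juliet, golf, delta, foxtrot, delta, alpha]
Final RIGHT: [echo, foxtrot, juliet, golf, bravo, foxtrot, delta, alpha]
i=0: L=echo R=echo -> agree -> echo
i=1: L=foxtrot R=foxtrot -> agree -> foxtrot
i=2: L=juliet R=juliet -> agree -> juliet
i=3: L=golf R=golf -> agree -> golf
i=4: L=delta, R=bravo=BASE -> take LEFT -> delta
i=5: L=foxtrot R=foxtrot -> agree -> foxtrot
i=6: L=delta R=delta -> agree -> delta
i=7: L=alpha R=alpha -> agree -> alpha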